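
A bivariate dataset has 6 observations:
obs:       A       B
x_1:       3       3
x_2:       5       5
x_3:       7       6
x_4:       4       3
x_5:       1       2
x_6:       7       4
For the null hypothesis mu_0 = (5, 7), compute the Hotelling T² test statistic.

Step 1 — sample mean vector:
  mean(A) = (3 + 5 + 7 + 4 + 1 + 7) / 6 = 27/6 = 4.5
  mean(B) = (3 + 5 + 6 + 3 + 2 + 4) / 6 = 23/6 = 3.8333
  x̄ = (4.5, 3.8333),  deviation x̄ - mu_0 = (4.5, 3.8333) - (5, 7) = (-0.5, -3.1667).

Step 2 — sample covariance matrix, S[i,j] = (1/(n-1)) · Σ_k (x_{k,i} - mean_i) · (x_{k,j} - mean_j), divisor n-1 = 5:
  S[A,A] = ((-1.5)·(-1.5) + (0.5)·(0.5) + (2.5)·(2.5) + (-0.5)·(-0.5) + (-3.5)·(-3.5) + (2.5)·(2.5)) / 5 = 27.5/5 = 5.5
  S[A,B] = ((-1.5)·(-0.8333) + (0.5)·(1.1667) + (2.5)·(2.1667) + (-0.5)·(-0.8333) + (-3.5)·(-1.8333) + (2.5)·(0.1667)) / 5 = 14.5/5 = 2.9
  S[B,B] = ((-0.8333)·(-0.8333) + (1.1667)·(1.1667) + (2.1667)·(2.1667) + (-0.8333)·(-0.8333) + (-1.8333)·(-1.8333) + (0.1667)·(0.1667)) / 5 = 10.8333/5 = 2.1667
  S = [[5.5, 2.9],
 [2.9, 2.1667]].

Step 3 — invert S. det(S) = 5.5·2.1667 - (2.9)² = 3.5067.
  S^{-1} = (1/det) · [[d, -b], [-b, a]] = [[0.6179, -0.827],
 [-0.827, 1.5684]].

Step 4 — quadratic form (x̄ - mu_0)^T · S^{-1} · (x̄ - mu_0):
  S^{-1} · (x̄ - mu_0) = (2.3099, -4.5532),
  (x̄ - mu_0)^T · [...] = (-0.5)·(2.3099) + (-3.1667)·(-4.5532) = 13.2636.

Step 5 — scale by n: T² = 6 · 13.2636 = 79.5817.

T² ≈ 79.5817


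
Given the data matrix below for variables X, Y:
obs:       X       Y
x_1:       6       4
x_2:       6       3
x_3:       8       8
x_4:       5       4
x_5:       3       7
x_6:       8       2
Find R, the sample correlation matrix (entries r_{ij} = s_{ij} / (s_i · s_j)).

Step 1 — column means:
  mean(X) = (6 + 6 + 8 + 5 + 3 + 8) / 6 = 36/6 = 6
  mean(Y) = (4 + 3 + 8 + 4 + 7 + 2) / 6 = 28/6 = 4.6667

Step 2 — sample variances and covariances s[i,j] = (1/(n-1)) · Σ_k (x_{k,i} - mean_i) · (x_{k,j} - mean_j), with n-1 = 5:
  s[X,X] = ((0)·(0) + (0)·(0) + (2)·(2) + (-1)·(-1) + (-3)·(-3) + (2)·(2)) / 5 = 18/5 = 3.6
  s[X,Y] = ((0)·(-0.6667) + (0)·(-1.6667) + (2)·(3.3333) + (-1)·(-0.6667) + (-3)·(2.3333) + (2)·(-2.6667)) / 5 = -5/5 = -1
  s[Y,Y] = ((-0.6667)·(-0.6667) + (-1.6667)·(-1.6667) + (3.3333)·(3.3333) + (-0.6667)·(-0.6667) + (2.3333)·(2.3333) + (-2.6667)·(-2.6667)) / 5 = 27.3333/5 = 5.4667
  Sample standard deviations s_i = √(s[i,i]):
  s(X) = √(3.6) = 1.8974
  s(Y) = √(5.4667) = 2.3381

Step 3 — r_{ij} = s_{ij} / (s_i · s_j):
  r[X,X] = 1 (diagonal).
  r[X,Y] = -1 / (1.8974 · 2.3381) = -1 / 4.4362 = -0.2254
  r[Y,Y] = 1 (diagonal).

R is symmetric with unit diagonal. Assembling:

R = [[1, -0.2254],
 [-0.2254, 1]]


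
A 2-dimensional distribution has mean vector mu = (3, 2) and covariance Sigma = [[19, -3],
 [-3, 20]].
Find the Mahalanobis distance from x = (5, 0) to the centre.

Step 1 — centre the observation: (x - mu) = (2, -2).

Step 2 — invert Sigma. det(Sigma) = 19·20 - (-3)² = 371.
  Sigma^{-1} = (1/det) · [[d, -b], [-b, a]] = [[0.0539, 0.0081],
 [0.0081, 0.0512]].

Step 3 — form the quadratic (x - mu)^T · Sigma^{-1} · (x - mu):
  Sigma^{-1} · (x - mu) = (0.0916, -0.0863).
  (x - mu)^T · [Sigma^{-1} · (x - mu)] = (2)·(0.0916) + (-2)·(-0.0863) = 0.3558.

Step 4 — take square root: d = √(0.3558) ≈ 0.5965.

d(x, mu) = √(0.3558) ≈ 0.5965


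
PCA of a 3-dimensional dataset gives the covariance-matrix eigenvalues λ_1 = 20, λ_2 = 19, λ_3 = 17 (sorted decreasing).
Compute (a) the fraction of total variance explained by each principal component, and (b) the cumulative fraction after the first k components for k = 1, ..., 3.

Step 1 — total variance = trace(Sigma) = Σ λ_i = 20 + 19 + 17 = 56.

Step 2 — fraction explained by component i = λ_i / Σ λ:
  PC1: 20/56 = 0.3571
  PC2: 19/56 = 0.3393
  PC3: 17/56 = 0.3036

Step 3 — cumulative fraction after k components = (λ_1 + ... + λ_k) / Σ λ:
  k = 1: 20/56 = 0.3571
  k = 2: (20 + 19)/56 = 39/56 = 0.6964
  k = 3: (20 + 19 + 17)/56 = 56/56 = 1

Summary (fraction, with percent):

explained: PC1 0.3571 (35.71%), PC2 0.3393 (33.93%), PC3 0.3036 (30.36%);  cumulative: 0.3571, 0.6964, 1


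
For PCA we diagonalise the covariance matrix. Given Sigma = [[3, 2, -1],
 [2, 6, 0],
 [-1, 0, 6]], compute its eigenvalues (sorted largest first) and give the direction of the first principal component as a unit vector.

Step 1 — characteristic polynomial p(λ) = det(λI - Sigma) = λ³ - tr·λ² + c_1·λ - det, where tr = trace, c_1 = sum of the principal 2×2 minors, det = det(Sigma):
  tr = 3 + 6 + 6 = 15,
  c_1 = (3·6 - (2)²) + (3·6 - (-1)²) + (6·6 - (0)²) = 14 + 17 + 36 = 67,
  det = 3·(6·6 - (0)²) - (2)·((2)·6 - (0)·(-1)) + (-1)·((2)·(0) - 6·(-1)) = 3·(36) - (2)·(12) + (-1)·(6) = 78.
  So p(λ) = λ³ - 15λ² + 67λ - 78.
Step 2 — look for an integer root (rational root theorem: any rational root is an integer divisor of 78). Testing λ = 6:
  p(6) = 216 - 540 + 402 - 78 = 0  ✓
  Dividing out (λ - 6): p(λ) = (λ - 6)(λ² - 9λ + 13).
Step 3 — remaining eigenvalues from the quadratic λ² - 9λ + 13 = 0:
  Δ = 9² - 4·13 = 81 - 52 = 29,  λ = (9 ± √29)/2 = (9 ± 5.3852)/2 ≈ 7.1926 or 1.8074.
  Sorted: λ_1 = 7.1926,  λ_2 = 6,  λ_3 = 1.8074  (check: sum = 15 = tr ✓).

Step 4 — unit eigenvector for λ_1 ≈ 7.1926: v spans the null space of (Sigma - λ_1 I), whose rows are
  r_1 = (-4.1926, 2, -1),  r_2 = (2, -1.1926, 0),  r_3 = (-1, 0, -1.1926).
  v is orthogonal to every row, so take v ∝ r_1 × r_2 = ((2)·(0) - (-1)·(-1.1926), (-1)·(2) - (-4.1926)·(0), (-4.1926)·(-1.1926) - (2)·(2)) ≈ (-1.1926, -2, 1).
  Rescale (multiply by -1 so the first nonzero entry is positive): u = (1.1926, 2, -1).
  ||u|| = √((1.1926)² + (2)² + (-1)²) = √(6.4223) ≈ 2.5342,  v_1 = u/||u|| ≈ (0.4706, 0.7892, -0.3946) (||v_1|| = 1).

λ_1 = 7.1926,  λ_2 = 6,  λ_3 = 1.8074;  v_1 ≈ (0.4706, 0.7892, -0.3946)


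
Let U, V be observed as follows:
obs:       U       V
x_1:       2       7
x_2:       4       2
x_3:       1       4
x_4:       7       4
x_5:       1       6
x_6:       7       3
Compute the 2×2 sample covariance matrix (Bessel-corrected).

Step 1 — column means:
  mean(U) = (2 + 4 + 1 + 7 + 1 + 7) / 6 = 22/6 = 3.6667
  mean(V) = (7 + 2 + 4 + 4 + 6 + 3) / 6 = 26/6 = 4.3333

Step 2 — sample covariance S[i,j] = (1/(n-1)) · Σ_k (x_{k,i} - mean_i) · (x_{k,j} - mean_j), with n-1 = 5.
  S[U,U] = ((-1.6667)·(-1.6667) + (0.3333)·(0.3333) + (-2.6667)·(-2.6667) + (3.3333)·(3.3333) + (-2.6667)·(-2.6667) + (3.3333)·(3.3333)) / 5 = 39.3333/5 = 7.8667
  S[U,V] = ((-1.6667)·(2.6667) + (0.3333)·(-2.3333) + (-2.6667)·(-0.3333) + (3.3333)·(-0.3333) + (-2.6667)·(1.6667) + (3.3333)·(-1.3333)) / 5 = -14.3333/5 = -2.8667
  S[V,V] = ((2.6667)·(2.6667) + (-2.3333)·(-2.3333) + (-0.3333)·(-0.3333) + (-0.3333)·(-0.3333) + (1.6667)·(1.6667) + (-1.3333)·(-1.3333)) / 5 = 17.3333/5 = 3.4667

S is symmetric (S[j,i] = S[i,j]). Assembling:

S = [[7.8667, -2.8667],
 [-2.8667, 3.4667]]


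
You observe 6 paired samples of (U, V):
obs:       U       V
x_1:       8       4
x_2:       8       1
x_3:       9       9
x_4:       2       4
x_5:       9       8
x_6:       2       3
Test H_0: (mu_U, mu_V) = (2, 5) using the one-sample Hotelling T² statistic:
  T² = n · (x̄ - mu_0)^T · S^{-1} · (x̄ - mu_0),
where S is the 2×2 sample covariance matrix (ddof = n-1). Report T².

Step 1 — sample mean vector:
  mean(U) = (8 + 8 + 9 + 2 + 9 + 2) / 6 = 38/6 = 6.3333
  mean(V) = (4 + 1 + 9 + 4 + 8 + 3) / 6 = 29/6 = 4.8333
  x̄ = (6.3333, 4.8333),  deviation x̄ - mu_0 = (6.3333, 4.8333) - (2, 5) = (4.3333, -0.1667).

Step 2 — sample covariance matrix, S[i,j] = (1/(n-1)) · Σ_k (x_{k,i} - mean_i) · (x_{k,j} - mean_j), divisor n-1 = 5:
  S[U,U] = ((1.6667)·(1.6667) + (1.6667)·(1.6667) + (2.6667)·(2.6667) + (-4.3333)·(-4.3333) + (2.6667)·(2.6667) + (-4.3333)·(-4.3333)) / 5 = 57.3333/5 = 11.4667
  S[U,V] = ((1.6667)·(-0.8333) + (1.6667)·(-3.8333) + (2.6667)·(4.1667) + (-4.3333)·(-0.8333) + (2.6667)·(3.1667) + (-4.3333)·(-1.8333)) / 5 = 23.3333/5 = 4.6667
  S[V,V] = ((-0.8333)·(-0.8333) + (-3.8333)·(-3.8333) + (4.1667)·(4.1667) + (-0.8333)·(-0.8333) + (3.1667)·(3.1667) + (-1.8333)·(-1.8333)) / 5 = 46.8333/5 = 9.3667
  S = [[11.4667, 4.6667],
 [4.6667, 9.3667]].

Step 3 — invert S. det(S) = 11.4667·9.3667 - (4.6667)² = 85.6267.
  S^{-1} = (1/det) · [[d, -b], [-b, a]] = [[0.1094, -0.0545],
 [-0.0545, 0.1339]].

Step 4 — quadratic form (x̄ - mu_0)^T · S^{-1} · (x̄ - mu_0):
  S^{-1} · (x̄ - mu_0) = (0.4831, -0.2585),
  (x̄ - mu_0)^T · [...] = (4.3333)·(0.4831) + (-0.1667)·(-0.2585) = 2.1365.

Step 5 — scale by n: T² = 6 · 2.1365 = 12.8192.

T² ≈ 12.8192


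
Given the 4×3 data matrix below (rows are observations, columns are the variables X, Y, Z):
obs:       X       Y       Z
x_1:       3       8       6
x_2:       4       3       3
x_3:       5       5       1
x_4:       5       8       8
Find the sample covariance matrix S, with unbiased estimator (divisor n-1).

Step 1 — column means:
  mean(X) = (3 + 4 + 5 + 5) / 4 = 17/4 = 4.25
  mean(Y) = (8 + 3 + 5 + 8) / 4 = 24/4 = 6
  mean(Z) = (6 + 3 + 1 + 8) / 4 = 18/4 = 4.5

Step 2 — sample covariance S[i,j] = (1/(n-1)) · Σ_k (x_{k,i} - mean_i) · (x_{k,j} - mean_j), with n-1 = 3.
  S[X,X] = ((-1.25)·(-1.25) + (-0.25)·(-0.25) + (0.75)·(0.75) + (0.75)·(0.75)) / 3 = 2.75/3 = 0.9167
  S[X,Y] = ((-1.25)·(2) + (-0.25)·(-3) + (0.75)·(-1) + (0.75)·(2)) / 3 = -1/3 = -0.3333
  S[X,Z] = ((-1.25)·(1.5) + (-0.25)·(-1.5) + (0.75)·(-3.5) + (0.75)·(3.5)) / 3 = -1.5/3 = -0.5
  S[Y,Y] = ((2)·(2) + (-3)·(-3) + (-1)·(-1) + (2)·(2)) / 3 = 18/3 = 6
  S[Y,Z] = ((2)·(1.5) + (-3)·(-1.5) + (-1)·(-3.5) + (2)·(3.5)) / 3 = 18/3 = 6
  S[Z,Z] = ((1.5)·(1.5) + (-1.5)·(-1.5) + (-3.5)·(-3.5) + (3.5)·(3.5)) / 3 = 29/3 = 9.6667

S is symmetric (S[j,i] = S[i,j]). Assembling:

S = [[0.9167, -0.3333, -0.5],
 [-0.3333, 6, 6],
 [-0.5, 6, 9.6667]]


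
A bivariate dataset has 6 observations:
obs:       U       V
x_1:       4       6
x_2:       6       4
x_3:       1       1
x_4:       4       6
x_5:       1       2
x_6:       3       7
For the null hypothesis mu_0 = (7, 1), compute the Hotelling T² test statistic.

Step 1 — sample mean vector:
  mean(U) = (4 + 6 + 1 + 4 + 1 + 3) / 6 = 19/6 = 3.1667
  mean(V) = (6 + 4 + 1 + 6 + 2 + 7) / 6 = 26/6 = 4.3333
  x̄ = (3.1667, 4.3333),  deviation x̄ - mu_0 = (3.1667, 4.3333) - (7, 1) = (-3.8333, 3.3333).

Step 2 — sample covariance matrix, S[i,j] = (1/(n-1)) · Σ_k (x_{k,i} - mean_i) · (x_{k,j} - mean_j), divisor n-1 = 5:
  S[U,U] = ((0.8333)·(0.8333) + (2.8333)·(2.8333) + (-2.1667)·(-2.1667) + (0.8333)·(0.8333) + (-2.1667)·(-2.1667) + (-0.1667)·(-0.1667)) / 5 = 18.8333/5 = 3.7667
  S[U,V] = ((0.8333)·(1.6667) + (2.8333)·(-0.3333) + (-2.1667)·(-3.3333) + (0.8333)·(1.6667) + (-2.1667)·(-2.3333) + (-0.1667)·(2.6667)) / 5 = 13.6667/5 = 2.7333
  S[V,V] = ((1.6667)·(1.6667) + (-0.3333)·(-0.3333) + (-3.3333)·(-3.3333) + (1.6667)·(1.6667) + (-2.3333)·(-2.3333) + (2.6667)·(2.6667)) / 5 = 29.3333/5 = 5.8667
  S = [[3.7667, 2.7333],
 [2.7333, 5.8667]].

Step 3 — invert S. det(S) = 3.7667·5.8667 - (2.7333)² = 14.6267.
  S^{-1} = (1/det) · [[d, -b], [-b, a]] = [[0.4011, -0.1869],
 [-0.1869, 0.2575]].

Step 4 — quadratic form (x̄ - mu_0)^T · S^{-1} · (x̄ - mu_0):
  S^{-1} · (x̄ - mu_0) = (-2.1604, 1.5747),
  (x̄ - mu_0)^T · [...] = (-3.8333)·(-2.1604) + (3.3333)·(1.5747) = 13.5308.

Step 5 — scale by n: T² = 6 · 13.5308 = 81.1851.

T² ≈ 81.1851


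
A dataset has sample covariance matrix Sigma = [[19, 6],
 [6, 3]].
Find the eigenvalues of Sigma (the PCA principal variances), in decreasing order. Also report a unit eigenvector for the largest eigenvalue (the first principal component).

Step 1 — characteristic polynomial of 2×2 Sigma:
  det(Sigma - λI) = λ² - trace · λ + det = 0.
  trace = 19 + 3 = 22, det = 19·3 - (6)² = 21.
Step 2 — discriminant:
  Δ = trace² - 4·det = 484 - 84 = 400.
Step 3 — eigenvalues:
  λ = (trace ± √Δ)/2 = (22 ± 20)/2,
  λ_1 = 21,  λ_2 = 1.

Step 4 — unit eigenvector for λ_1: solve (Sigma - λ_1 I)v = 0. First row:
  (19 - 21)·v_x + (6)·v_y = 0, i.e. (-2)·v_x + (6)·v_y = 0,
  so v ∝ (b, λ_1 - a) = (6, 2) = u.
  ||u|| = √((6)² + (2)²) = √(40) ≈ 6.3246,
  v_1 = u/||u|| ≈ (0.9487, 0.3162) (||v_1|| = 1).

λ_1 = 21,  λ_2 = 1;  v_1 ≈ (0.9487, 0.3162)


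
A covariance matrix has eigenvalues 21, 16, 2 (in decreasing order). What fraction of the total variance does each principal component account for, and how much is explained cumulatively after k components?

Step 1 — total variance = trace(Sigma) = Σ λ_i = 21 + 16 + 2 = 39.

Step 2 — fraction explained by component i = λ_i / Σ λ:
  PC1: 21/39 = 0.5385
  PC2: 16/39 = 0.4103
  PC3: 2/39 = 0.0513

Step 3 — cumulative fraction after k components = (λ_1 + ... + λ_k) / Σ λ:
  k = 1: 21/39 = 0.5385
  k = 2: (21 + 16)/39 = 37/39 = 0.9487
  k = 3: (21 + 16 + 2)/39 = 39/39 = 1

Summary (fraction, with percent):

explained: PC1 0.5385 (53.85%), PC2 0.4103 (41.03%), PC3 0.0513 (5.13%);  cumulative: 0.5385, 0.9487, 1


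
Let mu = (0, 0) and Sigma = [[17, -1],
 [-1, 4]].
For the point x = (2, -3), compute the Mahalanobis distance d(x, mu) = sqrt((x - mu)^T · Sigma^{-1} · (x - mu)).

Step 1 — centre the observation: (x - mu) = (2, -3).

Step 2 — invert Sigma. det(Sigma) = 17·4 - (-1)² = 67.
  Sigma^{-1} = (1/det) · [[d, -b], [-b, a]] = [[0.0597, 0.0149],
 [0.0149, 0.2537]].

Step 3 — form the quadratic (x - mu)^T · Sigma^{-1} · (x - mu):
  Sigma^{-1} · (x - mu) = (0.0746, -0.7313).
  (x - mu)^T · [Sigma^{-1} · (x - mu)] = (2)·(0.0746) + (-3)·(-0.7313) = 2.3433.

Step 4 — take square root: d = √(2.3433) ≈ 1.5308.

d(x, mu) = √(2.3433) ≈ 1.5308


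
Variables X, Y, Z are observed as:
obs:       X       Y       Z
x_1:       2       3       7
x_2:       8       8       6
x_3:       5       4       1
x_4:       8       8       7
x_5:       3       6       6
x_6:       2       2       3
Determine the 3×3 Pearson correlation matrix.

Step 1 — column means:
  mean(X) = (2 + 8 + 5 + 8 + 3 + 2) / 6 = 28/6 = 4.6667
  mean(Y) = (3 + 8 + 4 + 8 + 6 + 2) / 6 = 31/6 = 5.1667
  mean(Z) = (7 + 6 + 1 + 7 + 6 + 3) / 6 = 30/6 = 5

Step 2 — sample variances and covariances s[i,j] = (1/(n-1)) · Σ_k (x_{k,i} - mean_i) · (x_{k,j} - mean_j), with n-1 = 5:
  s[X,X] = ((-2.6667)·(-2.6667) + (3.3333)·(3.3333) + (0.3333)·(0.3333) + (3.3333)·(3.3333) + (-1.6667)·(-1.6667) + (-2.6667)·(-2.6667)) / 5 = 39.3333/5 = 7.8667
  s[X,Y] = ((-2.6667)·(-2.1667) + (3.3333)·(2.8333) + (0.3333)·(-1.1667) + (3.3333)·(2.8333) + (-1.6667)·(0.8333) + (-2.6667)·(-3.1667)) / 5 = 31.3333/5 = 6.2667
  s[X,Z] = ((-2.6667)·(2) + (3.3333)·(1) + (0.3333)·(-4) + (3.3333)·(2) + (-1.6667)·(1) + (-2.6667)·(-2)) / 5 = 7/5 = 1.4
  s[Y,Y] = ((-2.1667)·(-2.1667) + (2.8333)·(2.8333) + (-1.1667)·(-1.1667) + (2.8333)·(2.8333) + (0.8333)·(0.8333) + (-3.1667)·(-3.1667)) / 5 = 32.8333/5 = 6.5667
  s[Y,Z] = ((-2.1667)·(2) + (2.8333)·(1) + (-1.1667)·(-4) + (2.8333)·(2) + (0.8333)·(1) + (-3.1667)·(-2)) / 5 = 16/5 = 3.2
  s[Z,Z] = ((2)·(2) + (1)·(1) + (-4)·(-4) + (2)·(2) + (1)·(1) + (-2)·(-2)) / 5 = 30/5 = 6
  Sample standard deviations s_i = √(s[i,i]):
  s(X) = √(7.8667) = 2.8048
  s(Y) = √(6.5667) = 2.5626
  s(Z) = √(6) = 2.4495

Step 3 — r_{ij} = s_{ij} / (s_i · s_j):
  r[X,X] = 1 (diagonal).
  r[X,Y] = 6.2667 / (2.8048 · 2.5626) = 6.2667 / 7.1873 = 0.8719
  r[X,Z] = 1.4 / (2.8048 · 2.4495) = 1.4 / 6.8702 = 0.2038
  r[Y,Y] = 1 (diagonal).
  r[Y,Z] = 3.2 / (2.5626 · 2.4495) = 3.2 / 6.2769 = 0.5098
  r[Z,Z] = 1 (diagonal).

R is symmetric with unit diagonal. Assembling:

R = [[1, 0.8719, 0.2038],
 [0.8719, 1, 0.5098],
 [0.2038, 0.5098, 1]]


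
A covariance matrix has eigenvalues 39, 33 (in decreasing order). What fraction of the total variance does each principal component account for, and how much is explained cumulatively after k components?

Step 1 — total variance = trace(Sigma) = Σ λ_i = 39 + 33 = 72.

Step 2 — fraction explained by component i = λ_i / Σ λ:
  PC1: 39/72 = 0.5417
  PC2: 33/72 = 0.4583

Step 3 — cumulative fraction after k components = (λ_1 + ... + λ_k) / Σ λ:
  k = 1: 39/72 = 0.5417
  k = 2: (39 + 33)/72 = 72/72 = 1

Summary (fraction, with percent):

explained: PC1 0.5417 (54.17%), PC2 0.4583 (45.83%);  cumulative: 0.5417, 1


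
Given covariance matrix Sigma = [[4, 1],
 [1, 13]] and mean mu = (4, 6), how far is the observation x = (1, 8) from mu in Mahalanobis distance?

Step 1 — centre the observation: (x - mu) = (-3, 2).

Step 2 — invert Sigma. det(Sigma) = 4·13 - (1)² = 51.
  Sigma^{-1} = (1/det) · [[d, -b], [-b, a]] = [[0.2549, -0.0196],
 [-0.0196, 0.0784]].

Step 3 — form the quadratic (x - mu)^T · Sigma^{-1} · (x - mu):
  Sigma^{-1} · (x - mu) = (-0.8039, 0.2157).
  (x - mu)^T · [Sigma^{-1} · (x - mu)] = (-3)·(-0.8039) + (2)·(0.2157) = 2.8431.

Step 4 — take square root: d = √(2.8431) ≈ 1.6862.

d(x, mu) = √(2.8431) ≈ 1.6862


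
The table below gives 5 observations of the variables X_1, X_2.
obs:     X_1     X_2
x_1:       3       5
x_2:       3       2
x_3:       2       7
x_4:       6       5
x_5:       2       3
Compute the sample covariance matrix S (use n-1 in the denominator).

Step 1 — column means:
  mean(X_1) = (3 + 3 + 2 + 6 + 2) / 5 = 16/5 = 3.2
  mean(X_2) = (5 + 2 + 7 + 5 + 3) / 5 = 22/5 = 4.4

Step 2 — sample covariance S[i,j] = (1/(n-1)) · Σ_k (x_{k,i} - mean_i) · (x_{k,j} - mean_j), with n-1 = 4.
  S[X_1,X_1] = ((-0.2)·(-0.2) + (-0.2)·(-0.2) + (-1.2)·(-1.2) + (2.8)·(2.8) + (-1.2)·(-1.2)) / 4 = 10.8/4 = 2.7
  S[X_1,X_2] = ((-0.2)·(0.6) + (-0.2)·(-2.4) + (-1.2)·(2.6) + (2.8)·(0.6) + (-1.2)·(-1.4)) / 4 = 0.6/4 = 0.15
  S[X_2,X_2] = ((0.6)·(0.6) + (-2.4)·(-2.4) + (2.6)·(2.6) + (0.6)·(0.6) + (-1.4)·(-1.4)) / 4 = 15.2/4 = 3.8

S is symmetric (S[j,i] = S[i,j]). Assembling:

S = [[2.7, 0.15],
 [0.15, 3.8]]


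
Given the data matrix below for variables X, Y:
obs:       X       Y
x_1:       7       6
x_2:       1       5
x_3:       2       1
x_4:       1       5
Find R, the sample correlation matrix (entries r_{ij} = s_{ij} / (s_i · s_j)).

Step 1 — column means:
  mean(X) = (7 + 1 + 2 + 1) / 4 = 11/4 = 2.75
  mean(Y) = (6 + 5 + 1 + 5) / 4 = 17/4 = 4.25

Step 2 — sample variances and covariances s[i,j] = (1/(n-1)) · Σ_k (x_{k,i} - mean_i) · (x_{k,j} - mean_j), with n-1 = 3:
  s[X,X] = ((4.25)·(4.25) + (-1.75)·(-1.75) + (-0.75)·(-0.75) + (-1.75)·(-1.75)) / 3 = 24.75/3 = 8.25
  s[X,Y] = ((4.25)·(1.75) + (-1.75)·(0.75) + (-0.75)·(-3.25) + (-1.75)·(0.75)) / 3 = 7.25/3 = 2.4167
  s[Y,Y] = ((1.75)·(1.75) + (0.75)·(0.75) + (-3.25)·(-3.25) + (0.75)·(0.75)) / 3 = 14.75/3 = 4.9167
  Sample standard deviations s_i = √(s[i,i]):
  s(X) = √(8.25) = 2.8723
  s(Y) = √(4.9167) = 2.2174

Step 3 — r_{ij} = s_{ij} / (s_i · s_j):
  r[X,X] = 1 (diagonal).
  r[X,Y] = 2.4167 / (2.8723 · 2.2174) = 2.4167 / 6.3689 = 0.3794
  r[Y,Y] = 1 (diagonal).

R is symmetric with unit diagonal. Assembling:

R = [[1, 0.3794],
 [0.3794, 1]]


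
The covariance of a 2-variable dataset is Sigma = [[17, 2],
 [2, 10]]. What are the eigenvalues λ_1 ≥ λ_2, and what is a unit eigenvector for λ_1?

Step 1 — characteristic polynomial of 2×2 Sigma:
  det(Sigma - λI) = λ² - trace · λ + det = 0.
  trace = 17 + 10 = 27, det = 17·10 - (2)² = 166.
Step 2 — discriminant:
  Δ = trace² - 4·det = 729 - 664 = 65.
Step 3 — eigenvalues:
  λ = (trace ± √Δ)/2 = (27 ± 8.0623)/2,
  λ_1 = 17.5311,  λ_2 = 9.4689.

Step 4 — unit eigenvector for λ_1: solve (Sigma - λ_1 I)v = 0. First row:
  (17 - 17.5311)·v_x + (2)·v_y = 0, i.e. (-0.5311)·v_x + (2)·v_y = 0,
  so v ∝ (b, λ_1 - a) = (2, 0.5311) = u.
  ||u|| = √((2)² + (0.5311)²) = √(4.2821) ≈ 2.0693,
  v_1 = u/||u|| ≈ (0.9665, 0.2567) (||v_1|| = 1).

λ_1 = 17.5311,  λ_2 = 9.4689;  v_1 ≈ (0.9665, 0.2567)


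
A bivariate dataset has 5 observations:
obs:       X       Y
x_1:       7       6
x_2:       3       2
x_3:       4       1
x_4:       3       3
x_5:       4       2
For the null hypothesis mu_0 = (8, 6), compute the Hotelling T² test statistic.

Step 1 — sample mean vector:
  mean(X) = (7 + 3 + 4 + 3 + 4) / 5 = 21/5 = 4.2
  mean(Y) = (6 + 2 + 1 + 3 + 2) / 5 = 14/5 = 2.8
  x̄ = (4.2, 2.8),  deviation x̄ - mu_0 = (4.2, 2.8) - (8, 6) = (-3.8, -3.2).

Step 2 — sample covariance matrix, S[i,j] = (1/(n-1)) · Σ_k (x_{k,i} - mean_i) · (x_{k,j} - mean_j), divisor n-1 = 4:
  S[X,X] = ((2.8)·(2.8) + (-1.2)·(-1.2) + (-0.2)·(-0.2) + (-1.2)·(-1.2) + (-0.2)·(-0.2)) / 4 = 10.8/4 = 2.7
  S[X,Y] = ((2.8)·(3.2) + (-1.2)·(-0.8) + (-0.2)·(-1.8) + (-1.2)·(0.2) + (-0.2)·(-0.8)) / 4 = 10.2/4 = 2.55
  S[Y,Y] = ((3.2)·(3.2) + (-0.8)·(-0.8) + (-1.8)·(-1.8) + (0.2)·(0.2) + (-0.8)·(-0.8)) / 4 = 14.8/4 = 3.7
  S = [[2.7, 2.55],
 [2.55, 3.7]].

Step 3 — invert S. det(S) = 2.7·3.7 - (2.55)² = 3.4875.
  S^{-1} = (1/det) · [[d, -b], [-b, a]] = [[1.0609, -0.7312],
 [-0.7312, 0.7742]].

Step 4 — quadratic form (x̄ - mu_0)^T · S^{-1} · (x̄ - mu_0):
  S^{-1} · (x̄ - mu_0) = (-1.6918, 0.3011),
  (x̄ - mu_0)^T · [...] = (-3.8)·(-1.6918) + (-3.2)·(0.3011) = 5.4652.

Step 5 — scale by n: T² = 5 · 5.4652 = 27.3262.

T² ≈ 27.3262


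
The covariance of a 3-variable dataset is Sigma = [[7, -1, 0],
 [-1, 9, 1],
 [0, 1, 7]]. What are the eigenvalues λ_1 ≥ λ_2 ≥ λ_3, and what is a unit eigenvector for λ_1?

Step 1 — characteristic polynomial p(λ) = det(λI - Sigma) = λ³ - tr·λ² + c_1·λ - det, where tr = trace, c_1 = sum of the principal 2×2 minors, det = det(Sigma):
  tr = 7 + 9 + 7 = 23,
  c_1 = (7·9 - (-1)²) + (7·7 - (0)²) + (9·7 - (1)²) = 62 + 49 + 62 = 173,
  det = 7·(9·7 - (1)²) - (-1)·((-1)·7 - (1)·(0)) + (0)·((-1)·(1) - 9·(0)) = 7·(62) - (-1)·(-7) + (0)·(-1) = 427.
  So p(λ) = λ³ - 23λ² + 173λ - 427.
Step 2 — look for an integer root (rational root theorem: any rational root is an integer divisor of 427). Testing λ = 7:
  p(7) = 343 - 1127 + 1211 - 427 = 0  ✓
  Dividing out (λ - 7): p(λ) = (λ - 7)(λ² - 16λ + 61).
Step 3 — remaining eigenvalues from the quadratic λ² - 16λ + 61 = 0:
  Δ = 16² - 4·61 = 256 - 244 = 12,  λ = (16 ± √12)/2 = (16 ± 3.4641)/2 ≈ 9.7321 or 6.2679.
  Sorted: λ_1 = 9.7321,  λ_2 = 7,  λ_3 = 6.2679  (check: sum = 23 = tr ✓).

Step 4 — unit eigenvector for λ_1 ≈ 9.7321: v spans the null space of (Sigma - λ_1 I), whose rows are
  r_1 = (-2.7321, -1, 0),  r_2 = (-1, -0.7321, 1),  r_3 = (0, 1, -2.7321).
  v is orthogonal to every row, so take v ∝ r_1 × r_2 = ((-1)·(1) - (0)·(-0.7321), (0)·(-1) - (-2.7321)·(1), (-2.7321)·(-0.7321) - (-1)·(-1)) ≈ (-1, 2.7321, 1).
  Rescale (multiply by -1 so the first nonzero entry is positive): u = (1, -2.7321, -1).
  ||u|| = √((1)² + (-2.7321)² + (-1)²) = √(9.4641) ≈ 3.0764,  v_1 = u/||u|| ≈ (0.3251, -0.8881, -0.3251) (||v_1|| = 1).

λ_1 = 9.7321,  λ_2 = 7,  λ_3 = 6.2679;  v_1 ≈ (0.3251, -0.8881, -0.3251)


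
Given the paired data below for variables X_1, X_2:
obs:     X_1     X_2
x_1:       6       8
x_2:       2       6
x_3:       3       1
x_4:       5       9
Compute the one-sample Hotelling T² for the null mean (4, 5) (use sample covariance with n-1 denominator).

Step 1 — sample mean vector:
  mean(X_1) = (6 + 2 + 3 + 5) / 4 = 16/4 = 4
  mean(X_2) = (8 + 6 + 1 + 9) / 4 = 24/4 = 6
  x̄ = (4, 6),  deviation x̄ - mu_0 = (4, 6) - (4, 5) = (0, 1).

Step 2 — sample covariance matrix, S[i,j] = (1/(n-1)) · Σ_k (x_{k,i} - mean_i) · (x_{k,j} - mean_j), divisor n-1 = 3:
  S[X_1,X_1] = ((2)·(2) + (-2)·(-2) + (-1)·(-1) + (1)·(1)) / 3 = 10/3 = 3.3333
  S[X_1,X_2] = ((2)·(2) + (-2)·(0) + (-1)·(-5) + (1)·(3)) / 3 = 12/3 = 4
  S[X_2,X_2] = ((2)·(2) + (0)·(0) + (-5)·(-5) + (3)·(3)) / 3 = 38/3 = 12.6667
  S = [[3.3333, 4],
 [4, 12.6667]].

Step 3 — invert S. det(S) = 3.3333·12.6667 - (4)² = 26.2222.
  S^{-1} = (1/det) · [[d, -b], [-b, a]] = [[0.4831, -0.1525],
 [-0.1525, 0.1271]].

Step 4 — quadratic form (x̄ - mu_0)^T · S^{-1} · (x̄ - mu_0):
  S^{-1} · (x̄ - mu_0) = (-0.1525, 0.1271),
  (x̄ - mu_0)^T · [...] = (0)·(-0.1525) + (1)·(0.1271) = 0.1271.

Step 5 — scale by n: T² = 4 · 0.1271 = 0.5085.

T² ≈ 0.5085


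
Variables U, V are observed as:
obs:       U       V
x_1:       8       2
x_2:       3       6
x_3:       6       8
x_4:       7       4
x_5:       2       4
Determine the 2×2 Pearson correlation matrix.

Step 1 — column means:
  mean(U) = (8 + 3 + 6 + 7 + 2) / 5 = 26/5 = 5.2
  mean(V) = (2 + 6 + 8 + 4 + 4) / 5 = 24/5 = 4.8

Step 2 — sample variances and covariances s[i,j] = (1/(n-1)) · Σ_k (x_{k,i} - mean_i) · (x_{k,j} - mean_j), with n-1 = 4:
  s[U,U] = ((2.8)·(2.8) + (-2.2)·(-2.2) + (0.8)·(0.8) + (1.8)·(1.8) + (-3.2)·(-3.2)) / 4 = 26.8/4 = 6.7
  s[U,V] = ((2.8)·(-2.8) + (-2.2)·(1.2) + (0.8)·(3.2) + (1.8)·(-0.8) + (-3.2)·(-0.8)) / 4 = -6.8/4 = -1.7
  s[V,V] = ((-2.8)·(-2.8) + (1.2)·(1.2) + (3.2)·(3.2) + (-0.8)·(-0.8) + (-0.8)·(-0.8)) / 4 = 20.8/4 = 5.2
  Sample standard deviations s_i = √(s[i,i]):
  s(U) = √(6.7) = 2.5884
  s(V) = √(5.2) = 2.2804

Step 3 — r_{ij} = s_{ij} / (s_i · s_j):
  r[U,U] = 1 (diagonal).
  r[U,V] = -1.7 / (2.5884 · 2.2804) = -1.7 / 5.9025 = -0.288
  r[V,V] = 1 (diagonal).

R is symmetric with unit diagonal. Assembling:

R = [[1, -0.288],
 [-0.288, 1]]


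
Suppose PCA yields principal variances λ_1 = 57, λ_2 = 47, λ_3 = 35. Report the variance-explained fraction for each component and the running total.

Step 1 — total variance = trace(Sigma) = Σ λ_i = 57 + 47 + 35 = 139.

Step 2 — fraction explained by component i = λ_i / Σ λ:
  PC1: 57/139 = 0.4101
  PC2: 47/139 = 0.3381
  PC3: 35/139 = 0.2518

Step 3 — cumulative fraction after k components = (λ_1 + ... + λ_k) / Σ λ:
  k = 1: 57/139 = 0.4101
  k = 2: (57 + 47)/139 = 104/139 = 0.7482
  k = 3: (57 + 47 + 35)/139 = 139/139 = 1

Summary (fraction, with percent):

explained: PC1 0.4101 (41.01%), PC2 0.3381 (33.81%), PC3 0.2518 (25.18%);  cumulative: 0.4101, 0.7482, 1


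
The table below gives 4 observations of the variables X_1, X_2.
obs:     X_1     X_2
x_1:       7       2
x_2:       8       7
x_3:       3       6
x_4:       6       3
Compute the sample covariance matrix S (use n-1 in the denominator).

Step 1 — column means:
  mean(X_1) = (7 + 8 + 3 + 6) / 4 = 24/4 = 6
  mean(X_2) = (2 + 7 + 6 + 3) / 4 = 18/4 = 4.5

Step 2 — sample covariance S[i,j] = (1/(n-1)) · Σ_k (x_{k,i} - mean_i) · (x_{k,j} - mean_j), with n-1 = 3.
  S[X_1,X_1] = ((1)·(1) + (2)·(2) + (-3)·(-3) + (0)·(0)) / 3 = 14/3 = 4.6667
  S[X_1,X_2] = ((1)·(-2.5) + (2)·(2.5) + (-3)·(1.5) + (0)·(-1.5)) / 3 = -2/3 = -0.6667
  S[X_2,X_2] = ((-2.5)·(-2.5) + (2.5)·(2.5) + (1.5)·(1.5) + (-1.5)·(-1.5)) / 3 = 17/3 = 5.6667

S is symmetric (S[j,i] = S[i,j]). Assembling:

S = [[4.6667, -0.6667],
 [-0.6667, 5.6667]]


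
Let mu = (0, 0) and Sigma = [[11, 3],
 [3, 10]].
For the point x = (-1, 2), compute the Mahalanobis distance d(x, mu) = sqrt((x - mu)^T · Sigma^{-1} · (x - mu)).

Step 1 — centre the observation: (x - mu) = (-1, 2).

Step 2 — invert Sigma. det(Sigma) = 11·10 - (3)² = 101.
  Sigma^{-1} = (1/det) · [[d, -b], [-b, a]] = [[0.099, -0.0297],
 [-0.0297, 0.1089]].

Step 3 — form the quadratic (x - mu)^T · Sigma^{-1} · (x - mu):
  Sigma^{-1} · (x - mu) = (-0.1584, 0.2475).
  (x - mu)^T · [Sigma^{-1} · (x - mu)] = (-1)·(-0.1584) + (2)·(0.2475) = 0.6535.

Step 4 — take square root: d = √(0.6535) ≈ 0.8084.

d(x, mu) = √(0.6535) ≈ 0.8084


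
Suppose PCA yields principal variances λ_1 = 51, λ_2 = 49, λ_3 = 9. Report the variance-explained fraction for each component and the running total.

Step 1 — total variance = trace(Sigma) = Σ λ_i = 51 + 49 + 9 = 109.

Step 2 — fraction explained by component i = λ_i / Σ λ:
  PC1: 51/109 = 0.4679
  PC2: 49/109 = 0.4495
  PC3: 9/109 = 0.0826

Step 3 — cumulative fraction after k components = (λ_1 + ... + λ_k) / Σ λ:
  k = 1: 51/109 = 0.4679
  k = 2: (51 + 49)/109 = 100/109 = 0.9174
  k = 3: (51 + 49 + 9)/109 = 109/109 = 1

Summary (fraction, with percent):

explained: PC1 0.4679 (46.79%), PC2 0.4495 (44.95%), PC3 0.0826 (8.26%);  cumulative: 0.4679, 0.9174, 1


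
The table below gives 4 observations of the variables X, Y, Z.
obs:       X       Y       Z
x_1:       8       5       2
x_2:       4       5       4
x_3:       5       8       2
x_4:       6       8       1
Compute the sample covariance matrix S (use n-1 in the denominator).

Step 1 — column means:
  mean(X) = (8 + 4 + 5 + 6) / 4 = 23/4 = 5.75
  mean(Y) = (5 + 5 + 8 + 8) / 4 = 26/4 = 6.5
  mean(Z) = (2 + 4 + 2 + 1) / 4 = 9/4 = 2.25

Step 2 — sample covariance S[i,j] = (1/(n-1)) · Σ_k (x_{k,i} - mean_i) · (x_{k,j} - mean_j), with n-1 = 3.
  S[X,X] = ((2.25)·(2.25) + (-1.75)·(-1.75) + (-0.75)·(-0.75) + (0.25)·(0.25)) / 3 = 8.75/3 = 2.9167
  S[X,Y] = ((2.25)·(-1.5) + (-1.75)·(-1.5) + (-0.75)·(1.5) + (0.25)·(1.5)) / 3 = -1.5/3 = -0.5
  S[X,Z] = ((2.25)·(-0.25) + (-1.75)·(1.75) + (-0.75)·(-0.25) + (0.25)·(-1.25)) / 3 = -3.75/3 = -1.25
  S[Y,Y] = ((-1.5)·(-1.5) + (-1.5)·(-1.5) + (1.5)·(1.5) + (1.5)·(1.5)) / 3 = 9/3 = 3
  S[Y,Z] = ((-1.5)·(-0.25) + (-1.5)·(1.75) + (1.5)·(-0.25) + (1.5)·(-1.25)) / 3 = -4.5/3 = -1.5
  S[Z,Z] = ((-0.25)·(-0.25) + (1.75)·(1.75) + (-0.25)·(-0.25) + (-1.25)·(-1.25)) / 3 = 4.75/3 = 1.5833

S is symmetric (S[j,i] = S[i,j]). Assembling:

S = [[2.9167, -0.5, -1.25],
 [-0.5, 3, -1.5],
 [-1.25, -1.5, 1.5833]]


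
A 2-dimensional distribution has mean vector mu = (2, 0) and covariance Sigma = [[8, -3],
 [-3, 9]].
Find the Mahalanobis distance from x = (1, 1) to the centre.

Step 1 — centre the observation: (x - mu) = (-1, 1).

Step 2 — invert Sigma. det(Sigma) = 8·9 - (-3)² = 63.
  Sigma^{-1} = (1/det) · [[d, -b], [-b, a]] = [[0.1429, 0.0476],
 [0.0476, 0.127]].

Step 3 — form the quadratic (x - mu)^T · Sigma^{-1} · (x - mu):
  Sigma^{-1} · (x - mu) = (-0.0952, 0.0794).
  (x - mu)^T · [Sigma^{-1} · (x - mu)] = (-1)·(-0.0952) + (1)·(0.0794) = 0.1746.

Step 4 — take square root: d = √(0.1746) ≈ 0.4179.

d(x, mu) = √(0.1746) ≈ 0.4179


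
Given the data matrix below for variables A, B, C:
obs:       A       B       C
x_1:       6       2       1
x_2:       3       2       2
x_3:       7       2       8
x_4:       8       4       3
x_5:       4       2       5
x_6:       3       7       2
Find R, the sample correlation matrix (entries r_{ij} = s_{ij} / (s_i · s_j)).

Step 1 — column means:
  mean(A) = (6 + 3 + 7 + 8 + 4 + 3) / 6 = 31/6 = 5.1667
  mean(B) = (2 + 2 + 2 + 4 + 2 + 7) / 6 = 19/6 = 3.1667
  mean(C) = (1 + 2 + 8 + 3 + 5 + 2) / 6 = 21/6 = 3.5

Step 2 — sample variances and covariances s[i,j] = (1/(n-1)) · Σ_k (x_{k,i} - mean_i) · (x_{k,j} - mean_j), with n-1 = 5:
  s[A,A] = ((0.8333)·(0.8333) + (-2.1667)·(-2.1667) + (1.8333)·(1.8333) + (2.8333)·(2.8333) + (-1.1667)·(-1.1667) + (-2.1667)·(-2.1667)) / 5 = 22.8333/5 = 4.5667
  s[A,B] = ((0.8333)·(-1.1667) + (-2.1667)·(-1.1667) + (1.8333)·(-1.1667) + (2.8333)·(0.8333) + (-1.1667)·(-1.1667) + (-2.1667)·(3.8333)) / 5 = -5.1667/5 = -1.0333
  s[A,C] = ((0.8333)·(-2.5) + (-2.1667)·(-1.5) + (1.8333)·(4.5) + (2.8333)·(-0.5) + (-1.1667)·(1.5) + (-2.1667)·(-1.5)) / 5 = 9.5/5 = 1.9
  s[B,B] = ((-1.1667)·(-1.1667) + (-1.1667)·(-1.1667) + (-1.1667)·(-1.1667) + (0.8333)·(0.8333) + (-1.1667)·(-1.1667) + (3.8333)·(3.8333)) / 5 = 20.8333/5 = 4.1667
  s[B,C] = ((-1.1667)·(-2.5) + (-1.1667)·(-1.5) + (-1.1667)·(4.5) + (0.8333)·(-0.5) + (-1.1667)·(1.5) + (3.8333)·(-1.5)) / 5 = -8.5/5 = -1.7
  s[C,C] = ((-2.5)·(-2.5) + (-1.5)·(-1.5) + (4.5)·(4.5) + (-0.5)·(-0.5) + (1.5)·(1.5) + (-1.5)·(-1.5)) / 5 = 33.5/5 = 6.7
  Sample standard deviations s_i = √(s[i,i]):
  s(A) = √(4.5667) = 2.137
  s(B) = √(4.1667) = 2.0412
  s(C) = √(6.7) = 2.5884

Step 3 — r_{ij} = s_{ij} / (s_i · s_j):
  r[A,A] = 1 (diagonal).
  r[A,B] = -1.0333 / (2.137 · 2.0412) = -1.0333 / 4.3621 = -0.2369
  r[A,C] = 1.9 / (2.137 · 2.5884) = 1.9 / 5.5314 = 0.3435
  r[B,B] = 1 (diagonal).
  r[B,C] = -1.7 / (2.0412 · 2.5884) = -1.7 / 5.2836 = -0.3217
  r[C,C] = 1 (diagonal).

R is symmetric with unit diagonal. Assembling:

R = [[1, -0.2369, 0.3435],
 [-0.2369, 1, -0.3217],
 [0.3435, -0.3217, 1]]


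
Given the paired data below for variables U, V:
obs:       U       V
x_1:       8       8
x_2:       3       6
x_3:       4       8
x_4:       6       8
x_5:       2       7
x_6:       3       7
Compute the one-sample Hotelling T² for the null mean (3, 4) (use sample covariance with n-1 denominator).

Step 1 — sample mean vector:
  mean(U) = (8 + 3 + 4 + 6 + 2 + 3) / 6 = 26/6 = 4.3333
  mean(V) = (8 + 6 + 8 + 8 + 7 + 7) / 6 = 44/6 = 7.3333
  x̄ = (4.3333, 7.3333),  deviation x̄ - mu_0 = (4.3333, 7.3333) - (3, 4) = (1.3333, 3.3333).

Step 2 — sample covariance matrix, S[i,j] = (1/(n-1)) · Σ_k (x_{k,i} - mean_i) · (x_{k,j} - mean_j), divisor n-1 = 5:
  S[U,U] = ((3.6667)·(3.6667) + (-1.3333)·(-1.3333) + (-0.3333)·(-0.3333) + (1.6667)·(1.6667) + (-2.3333)·(-2.3333) + (-1.3333)·(-1.3333)) / 5 = 25.3333/5 = 5.0667
  S[U,V] = ((3.6667)·(0.6667) + (-1.3333)·(-1.3333) + (-0.3333)·(0.6667) + (1.6667)·(0.6667) + (-2.3333)·(-0.3333) + (-1.3333)·(-0.3333)) / 5 = 6.3333/5 = 1.2667
  S[V,V] = ((0.6667)·(0.6667) + (-1.3333)·(-1.3333) + (0.6667)·(0.6667) + (0.6667)·(0.6667) + (-0.3333)·(-0.3333) + (-0.3333)·(-0.3333)) / 5 = 3.3333/5 = 0.6667
  S = [[5.0667, 1.2667],
 [1.2667, 0.6667]].

Step 3 — invert S. det(S) = 5.0667·0.6667 - (1.2667)² = 1.7733.
  S^{-1} = (1/det) · [[d, -b], [-b, a]] = [[0.3759, -0.7143],
 [-0.7143, 2.8571]].

Step 4 — quadratic form (x̄ - mu_0)^T · S^{-1} · (x̄ - mu_0):
  S^{-1} · (x̄ - mu_0) = (-1.8797, 8.5714),
  (x̄ - mu_0)^T · [...] = (1.3333)·(-1.8797) + (3.3333)·(8.5714) = 26.0652.

Step 5 — scale by n: T² = 6 · 26.0652 = 156.391.

T² ≈ 156.391


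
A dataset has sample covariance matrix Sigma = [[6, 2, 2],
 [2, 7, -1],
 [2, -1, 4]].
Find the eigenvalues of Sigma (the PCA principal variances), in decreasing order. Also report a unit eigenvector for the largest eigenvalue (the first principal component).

Step 1 — characteristic polynomial p(λ) = det(λI - Sigma) = λ³ - tr·λ² + c_1·λ - det, where tr = trace, c_1 = sum of the principal 2×2 minors, det = det(Sigma):
  tr = 6 + 7 + 4 = 17,
  c_1 = (6·7 - (2)²) + (6·4 - (2)²) + (7·4 - (-1)²) = 38 + 20 + 27 = 85,
  det = 6·(7·4 - (-1)²) - (2)·((2)·4 - (-1)·(2)) + (2)·((2)·(-1) - 7·(2)) = 6·(27) - (2)·(10) + (2)·(-16) = 110.
  So p(λ) = λ³ - 17λ² + 85λ - 110.
Step 2 — look for an integer root (rational root theorem: any rational root is an integer divisor of 110). Testing λ = 2:
  p(2) = 8 - 68 + 170 - 110 = 0  ✓
  Dividing out (λ - 2): p(λ) = (λ - 2)(λ² - 15λ + 55).
Step 3 — remaining eigenvalues from the quadratic λ² - 15λ + 55 = 0:
  Δ = 15² - 4·55 = 225 - 220 = 5,  λ = (15 ± √5)/2 = (15 ± 2.2361)/2 ≈ 8.618 or 6.382.
  Sorted: λ_1 = 8.618,  λ_2 = 6.382,  λ_3 = 2  (check: sum = 17 = tr ✓).

Step 4 — unit eigenvector for λ_1 ≈ 8.618: v spans the null space of (Sigma - λ_1 I), whose rows are
  r_1 = (-2.618, 2, 2),  r_2 = (2, -1.618, -1),  r_3 = (2, -1, -4.618).
  v is orthogonal to every row, so take v ∝ r_1 × r_2 = ((2)·(-1) - (2)·(-1.618), (2)·(2) - (-2.618)·(-1), (-2.618)·(-1.618) - (2)·(2)) ≈ (1.2361, 1.382, 0.2361).
  Let u = (1.2361, 1.382, 0.2361).
  ||u|| = √((1.2361)² + (1.382)² + (0.2361)²) = √(3.4934) ≈ 1.8691,  v_1 = u/||u|| ≈ (0.6613, 0.7394, 0.1263) (||v_1|| = 1).

λ_1 = 8.618,  λ_2 = 6.382,  λ_3 = 2;  v_1 ≈ (0.6613, 0.7394, 0.1263)


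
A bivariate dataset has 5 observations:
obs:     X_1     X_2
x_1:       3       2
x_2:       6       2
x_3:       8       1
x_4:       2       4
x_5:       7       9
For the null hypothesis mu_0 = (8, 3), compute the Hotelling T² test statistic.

Step 1 — sample mean vector:
  mean(X_1) = (3 + 6 + 8 + 2 + 7) / 5 = 26/5 = 5.2
  mean(X_2) = (2 + 2 + 1 + 4 + 9) / 5 = 18/5 = 3.6
  x̄ = (5.2, 3.6),  deviation x̄ - mu_0 = (5.2, 3.6) - (8, 3) = (-2.8, 0.6).

Step 2 — sample covariance matrix, S[i,j] = (1/(n-1)) · Σ_k (x_{k,i} - mean_i) · (x_{k,j} - mean_j), divisor n-1 = 4:
  S[X_1,X_1] = ((-2.2)·(-2.2) + (0.8)·(0.8) + (2.8)·(2.8) + (-3.2)·(-3.2) + (1.8)·(1.8)) / 4 = 26.8/4 = 6.7
  S[X_1,X_2] = ((-2.2)·(-1.6) + (0.8)·(-1.6) + (2.8)·(-2.6) + (-3.2)·(0.4) + (1.8)·(5.4)) / 4 = 3.4/4 = 0.85
  S[X_2,X_2] = ((-1.6)·(-1.6) + (-1.6)·(-1.6) + (-2.6)·(-2.6) + (0.4)·(0.4) + (5.4)·(5.4)) / 4 = 41.2/4 = 10.3
  S = [[6.7, 0.85],
 [0.85, 10.3]].

Step 3 — invert S. det(S) = 6.7·10.3 - (0.85)² = 68.2875.
  S^{-1} = (1/det) · [[d, -b], [-b, a]] = [[0.1508, -0.0124],
 [-0.0124, 0.0981]].

Step 4 — quadratic form (x̄ - mu_0)^T · S^{-1} · (x̄ - mu_0):
  S^{-1} · (x̄ - mu_0) = (-0.4298, 0.0937),
  (x̄ - mu_0)^T · [...] = (-2.8)·(-0.4298) + (0.6)·(0.0937) = 1.2597.

Step 5 — scale by n: T² = 5 · 1.2597 = 6.2984.

T² ≈ 6.2984


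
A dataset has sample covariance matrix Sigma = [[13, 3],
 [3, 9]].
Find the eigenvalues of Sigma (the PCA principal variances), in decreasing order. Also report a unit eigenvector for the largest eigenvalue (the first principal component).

Step 1 — characteristic polynomial of 2×2 Sigma:
  det(Sigma - λI) = λ² - trace · λ + det = 0.
  trace = 13 + 9 = 22, det = 13·9 - (3)² = 108.
Step 2 — discriminant:
  Δ = trace² - 4·det = 484 - 432 = 52.
Step 3 — eigenvalues:
  λ = (trace ± √Δ)/2 = (22 ± 7.2111)/2,
  λ_1 = 14.6056,  λ_2 = 7.3944.

Step 4 — unit eigenvector for λ_1: solve (Sigma - λ_1 I)v = 0. First row:
  (13 - 14.6056)·v_x + (3)·v_y = 0, i.e. (-1.6056)·v_x + (3)·v_y = 0,
  so v ∝ (b, λ_1 - a) = (3, 1.6056) = u.
  ||u|| = √((3)² + (1.6056)²) = √(11.5778) ≈ 3.4026,
  v_1 = u/||u|| ≈ (0.8817, 0.4719) (||v_1|| = 1).

λ_1 = 14.6056,  λ_2 = 7.3944;  v_1 ≈ (0.8817, 0.4719)


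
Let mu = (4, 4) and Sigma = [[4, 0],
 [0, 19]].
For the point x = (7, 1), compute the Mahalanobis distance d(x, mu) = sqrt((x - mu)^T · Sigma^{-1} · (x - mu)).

Step 1 — centre the observation: (x - mu) = (3, -3).

Step 2 — invert Sigma. det(Sigma) = 4·19 - (0)² = 76.
  Sigma^{-1} = (1/det) · [[d, -b], [-b, a]] = [[0.25, 0],
 [0, 0.0526]].

Step 3 — form the quadratic (x - mu)^T · Sigma^{-1} · (x - mu):
  Sigma^{-1} · (x - mu) = (0.75, -0.1579).
  (x - mu)^T · [Sigma^{-1} · (x - mu)] = (3)·(0.75) + (-3)·(-0.1579) = 2.7237.

Step 4 — take square root: d = √(2.7237) ≈ 1.6504.

d(x, mu) = √(2.7237) ≈ 1.6504


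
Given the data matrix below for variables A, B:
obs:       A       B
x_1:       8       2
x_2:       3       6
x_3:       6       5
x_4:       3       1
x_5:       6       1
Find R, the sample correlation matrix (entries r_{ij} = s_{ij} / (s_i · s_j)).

Step 1 — column means:
  mean(A) = (8 + 3 + 6 + 3 + 6) / 5 = 26/5 = 5.2
  mean(B) = (2 + 6 + 5 + 1 + 1) / 5 = 15/5 = 3

Step 2 — sample variances and covariances s[i,j] = (1/(n-1)) · Σ_k (x_{k,i} - mean_i) · (x_{k,j} - mean_j), with n-1 = 4:
  s[A,A] = ((2.8)·(2.8) + (-2.2)·(-2.2) + (0.8)·(0.8) + (-2.2)·(-2.2) + (0.8)·(0.8)) / 4 = 18.8/4 = 4.7
  s[A,B] = ((2.8)·(-1) + (-2.2)·(3) + (0.8)·(2) + (-2.2)·(-2) + (0.8)·(-2)) / 4 = -5/4 = -1.25
  s[B,B] = ((-1)·(-1) + (3)·(3) + (2)·(2) + (-2)·(-2) + (-2)·(-2)) / 4 = 22/4 = 5.5
  Sample standard deviations s_i = √(s[i,i]):
  s(A) = √(4.7) = 2.1679
  s(B) = √(5.5) = 2.3452

Step 3 — r_{ij} = s_{ij} / (s_i · s_j):
  r[A,A] = 1 (diagonal).
  r[A,B] = -1.25 / (2.1679 · 2.3452) = -1.25 / 5.0843 = -0.2459
  r[B,B] = 1 (diagonal).

R is symmetric with unit diagonal. Assembling:

R = [[1, -0.2459],
 [-0.2459, 1]]


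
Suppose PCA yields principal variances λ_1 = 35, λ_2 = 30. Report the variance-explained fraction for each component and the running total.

Step 1 — total variance = trace(Sigma) = Σ λ_i = 35 + 30 = 65.

Step 2 — fraction explained by component i = λ_i / Σ λ:
  PC1: 35/65 = 0.5385
  PC2: 30/65 = 0.4615

Step 3 — cumulative fraction after k components = (λ_1 + ... + λ_k) / Σ λ:
  k = 1: 35/65 = 0.5385
  k = 2: (35 + 30)/65 = 65/65 = 1

Summary (fraction, with percent):

explained: PC1 0.5385 (53.85%), PC2 0.4615 (46.15%);  cumulative: 0.5385, 1
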